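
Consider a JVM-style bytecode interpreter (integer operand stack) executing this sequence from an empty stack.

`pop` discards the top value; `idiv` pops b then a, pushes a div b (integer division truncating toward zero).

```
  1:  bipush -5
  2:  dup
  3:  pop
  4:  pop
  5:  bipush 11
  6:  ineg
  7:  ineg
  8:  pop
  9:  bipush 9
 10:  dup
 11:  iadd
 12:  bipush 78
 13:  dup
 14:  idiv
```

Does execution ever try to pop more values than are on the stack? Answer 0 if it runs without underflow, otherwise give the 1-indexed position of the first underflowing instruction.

0

bipush -5  -5
dup        -5 -5
pop        -5
pop        (empty)
bipush 11  11
ineg       -11
ineg       11
pop        (empty)
bipush 9   9
dup        9 9
iadd       18
bipush 78  18 78
dup        18 78 78
idiv       18 1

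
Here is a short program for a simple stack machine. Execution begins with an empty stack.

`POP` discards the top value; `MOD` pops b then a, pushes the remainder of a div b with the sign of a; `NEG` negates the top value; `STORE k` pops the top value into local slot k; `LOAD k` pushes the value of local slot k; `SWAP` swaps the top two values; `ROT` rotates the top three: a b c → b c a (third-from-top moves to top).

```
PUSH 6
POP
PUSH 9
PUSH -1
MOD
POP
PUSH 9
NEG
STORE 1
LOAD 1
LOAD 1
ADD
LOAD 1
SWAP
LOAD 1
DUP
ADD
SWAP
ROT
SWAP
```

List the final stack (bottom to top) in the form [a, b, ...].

PUSH 6  → 6
POP     → (empty)
PUSH 9  → 9
PUSH -1 → 9 -1
MOD     → 0
POP     → (empty)
PUSH 9  → 9
NEG     → -9
STORE 1 → (empty)
LOAD 1  → -9
LOAD 1  → -9 -9
ADD     → -18
LOAD 1  → -18 -9
SWAP    → -9 -18
LOAD 1  → -9 -18 -9
DUP     → -9 -18 -9 -9
ADD     → -9 -18 -18
SWAP    → -9 -18 -18
ROT     → -18 -18 -9
SWAP    → -18 -9 -18

[-18, -9, -18]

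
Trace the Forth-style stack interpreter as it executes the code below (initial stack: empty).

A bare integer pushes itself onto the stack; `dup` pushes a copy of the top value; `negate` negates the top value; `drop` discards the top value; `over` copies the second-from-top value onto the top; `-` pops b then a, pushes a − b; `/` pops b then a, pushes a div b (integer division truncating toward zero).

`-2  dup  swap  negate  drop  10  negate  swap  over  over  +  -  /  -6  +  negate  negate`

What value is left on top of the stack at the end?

-7

-2     → -2
dup    → -2 -2
swap   → -2 -2
negate → -2 2
drop   → -2
10     → -2 10
negate → -2 -10
swap   → -10 -2
over   → -10 -2 -10
over   → -10 -2 -10 -2
+      → -10 -2 -12
-      → -10 10
/      → -1
-6     → -1 -6
+      → -7
negate → 7
negate → -7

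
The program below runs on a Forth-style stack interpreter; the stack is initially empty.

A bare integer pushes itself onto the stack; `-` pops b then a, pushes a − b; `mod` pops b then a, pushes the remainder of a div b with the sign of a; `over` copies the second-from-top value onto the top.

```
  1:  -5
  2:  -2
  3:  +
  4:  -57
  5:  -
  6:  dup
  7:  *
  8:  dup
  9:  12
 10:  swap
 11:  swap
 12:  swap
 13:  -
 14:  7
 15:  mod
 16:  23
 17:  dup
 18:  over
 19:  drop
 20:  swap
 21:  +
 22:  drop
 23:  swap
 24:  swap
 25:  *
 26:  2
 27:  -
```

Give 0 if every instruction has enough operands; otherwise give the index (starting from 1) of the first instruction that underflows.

0

-5   -> [-5]
-2   -> [-5, -2]
+    -> [-7]
-57  -> [-7, -57]
-    -> [50]
dup  -> [50, 50]
*    -> [2500]
dup  -> [2500, 2500]
12   -> [2500, 2500, 12]
swap -> [2500, 12, 2500]
swap -> [2500, 2500, 12]
swap -> [2500, 12, 2500]
-    -> [2500, -2488]
7    -> [2500, -2488, 7]
mod  -> [2500, -3]
23   -> [2500, -3, 23]
dup  -> [2500, -3, 23, 23]
over -> [2500, -3, 23, 23, 23]
drop -> [2500, -3, 23, 23]
swap -> [2500, -3, 23, 23]
+    -> [2500, -3, 46]
drop -> [2500, -3]
swap -> [-3, 2500]
swap -> [2500, -3]
*    -> [-7500]
2    -> [-7500, 2]
-    -> [-7502]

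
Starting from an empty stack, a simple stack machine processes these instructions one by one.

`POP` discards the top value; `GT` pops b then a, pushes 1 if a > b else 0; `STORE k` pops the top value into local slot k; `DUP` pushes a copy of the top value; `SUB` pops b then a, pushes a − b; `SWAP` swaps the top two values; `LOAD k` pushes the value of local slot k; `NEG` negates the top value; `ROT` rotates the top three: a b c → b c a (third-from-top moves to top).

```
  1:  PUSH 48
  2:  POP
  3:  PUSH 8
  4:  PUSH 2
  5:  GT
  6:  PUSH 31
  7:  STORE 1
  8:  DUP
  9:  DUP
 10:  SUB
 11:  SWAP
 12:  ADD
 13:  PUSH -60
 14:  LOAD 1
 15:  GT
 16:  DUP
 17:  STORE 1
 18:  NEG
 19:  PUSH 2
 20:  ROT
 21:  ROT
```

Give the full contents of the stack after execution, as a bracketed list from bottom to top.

[2, 1, 0]

PUSH 48   48
POP       (empty)
PUSH 8    8
PUSH 2    8 2
GT        1
PUSH 31   1 31
STORE 1   1
DUP       1 1
DUP       1 1 1
SUB       1 0
SWAP      0 1
ADD       1
PUSH -60  1 -60
LOAD 1    1 -60 31
GT        1 0
DUP       1 0 0
STORE 1   1 0
NEG       1 0
PUSH 2    1 0 2
ROT       0 2 1
ROT       2 1 0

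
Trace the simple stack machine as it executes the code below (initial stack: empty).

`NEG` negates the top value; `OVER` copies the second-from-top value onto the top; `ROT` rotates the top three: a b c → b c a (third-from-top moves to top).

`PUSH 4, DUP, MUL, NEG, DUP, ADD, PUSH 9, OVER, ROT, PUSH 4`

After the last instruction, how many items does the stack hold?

PUSH 4  [4]
DUP     [4, 4]
MUL     [16]
NEG     [-16]
DUP     [-16, -16]
ADD     [-32]
PUSH 9  [-32, 9]
OVER    [-32, 9, -32]
ROT     [9, -32, -32]
PUSH 4  [9, -32, -32, 4]

4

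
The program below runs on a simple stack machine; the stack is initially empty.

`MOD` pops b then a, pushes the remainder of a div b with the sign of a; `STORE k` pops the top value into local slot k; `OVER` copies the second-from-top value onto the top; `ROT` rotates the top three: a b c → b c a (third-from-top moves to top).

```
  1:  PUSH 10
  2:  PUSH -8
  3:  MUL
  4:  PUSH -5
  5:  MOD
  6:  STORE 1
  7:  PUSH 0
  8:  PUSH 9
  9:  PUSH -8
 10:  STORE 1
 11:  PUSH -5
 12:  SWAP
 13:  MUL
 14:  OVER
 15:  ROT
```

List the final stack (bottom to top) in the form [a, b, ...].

PUSH 10 → 10
PUSH -8 → 10 -8
MUL     → -80
PUSH -5 → -80 -5
MOD     → 0
STORE 1 → (empty)
PUSH 0  → 0
PUSH 9  → 0 9
PUSH -8 → 0 9 -8
STORE 1 → 0 9
PUSH -5 → 0 9 -5
SWAP    → 0 -5 9
MUL     → 0 -45
OVER    → 0 -45 0
ROT     → -45 0 0

[-45, 0, 0]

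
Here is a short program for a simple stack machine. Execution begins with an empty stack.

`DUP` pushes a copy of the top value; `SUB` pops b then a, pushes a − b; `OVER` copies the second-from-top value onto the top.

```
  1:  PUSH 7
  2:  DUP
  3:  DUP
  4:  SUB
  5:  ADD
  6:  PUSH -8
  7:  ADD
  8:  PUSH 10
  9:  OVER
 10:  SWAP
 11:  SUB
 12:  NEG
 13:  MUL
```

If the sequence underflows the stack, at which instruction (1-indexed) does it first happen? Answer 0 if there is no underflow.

0

PUSH 7  -> [7]
DUP     -> [7, 7]
DUP     -> [7, 7, 7]
SUB     -> [7, 0]
ADD     -> [7]
PUSH -8 -> [7, -8]
ADD     -> [-1]
PUSH 10 -> [-1, 10]
OVER    -> [-1, 10, -1]
SWAP    -> [-1, -1, 10]
SUB     -> [-1, -11]
NEG     -> [-1, 11]
MUL     -> [-11]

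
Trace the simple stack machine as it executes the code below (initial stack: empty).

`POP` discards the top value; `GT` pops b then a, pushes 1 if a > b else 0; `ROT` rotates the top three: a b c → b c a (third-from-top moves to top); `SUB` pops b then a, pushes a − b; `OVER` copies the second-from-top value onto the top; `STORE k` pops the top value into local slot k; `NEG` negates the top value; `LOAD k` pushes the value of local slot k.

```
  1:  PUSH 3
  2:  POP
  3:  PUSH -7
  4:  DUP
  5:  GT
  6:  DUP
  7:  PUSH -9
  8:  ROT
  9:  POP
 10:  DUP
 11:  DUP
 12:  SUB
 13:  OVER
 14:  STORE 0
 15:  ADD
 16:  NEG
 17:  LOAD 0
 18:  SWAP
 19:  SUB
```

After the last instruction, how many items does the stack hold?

PUSH 3   [3]
POP      []
PUSH -7  [-7]
DUP      [-7, -7]
GT       [0]
DUP      [0, 0]
PUSH -9  [0, 0, -9]
ROT      [0, -9, 0]
POP      [0, -9]
DUP      [0, -9, -9]
DUP      [0, -9, -9, -9]
SUB      [0, -9, 0]
OVER     [0, -9, 0, -9]
STORE 0  [0, -9, 0]
ADD      [0, -9]
NEG      [0, 9]
LOAD 0   [0, 9, -9]
SWAP     [0, -9, 9]
SUB      [0, -18]

2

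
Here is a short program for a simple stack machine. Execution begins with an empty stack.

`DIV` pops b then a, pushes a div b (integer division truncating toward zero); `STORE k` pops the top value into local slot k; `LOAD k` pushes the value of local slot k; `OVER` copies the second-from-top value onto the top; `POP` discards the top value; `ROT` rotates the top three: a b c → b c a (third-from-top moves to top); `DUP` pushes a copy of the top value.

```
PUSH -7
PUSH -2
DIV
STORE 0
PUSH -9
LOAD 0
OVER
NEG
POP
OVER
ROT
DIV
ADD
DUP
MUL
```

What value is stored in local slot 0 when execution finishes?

3

PUSH -7  -7
PUSH -2  -7 -2
DIV      3
STORE 0  (empty)
PUSH -9  -9
LOAD 0   -9 3
OVER     -9 3 -9
NEG      -9 3 9
POP      -9 3
OVER     -9 3 -9
ROT      3 -9 -9
DIV      3 1
ADD      4
DUP      4 4
MUL      16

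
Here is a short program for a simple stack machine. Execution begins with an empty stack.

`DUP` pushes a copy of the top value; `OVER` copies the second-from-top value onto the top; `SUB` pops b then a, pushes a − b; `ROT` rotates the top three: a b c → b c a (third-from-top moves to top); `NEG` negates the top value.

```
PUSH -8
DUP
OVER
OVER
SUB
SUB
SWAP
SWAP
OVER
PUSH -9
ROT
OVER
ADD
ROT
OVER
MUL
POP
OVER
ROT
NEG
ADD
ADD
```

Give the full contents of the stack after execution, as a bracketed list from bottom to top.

[-8, -17]

PUSH -8 → -8
DUP     → -8 -8
OVER    → -8 -8 -8
OVER    → -8 -8 -8 -8
SUB     → -8 -8 0
SUB     → -8 -8
SWAP    → -8 -8
SWAP    → -8 -8
OVER    → -8 -8 -8
PUSH -9 → -8 -8 -8 -9
ROT     → -8 -8 -9 -8
OVER    → -8 -8 -9 -8 -9
ADD     → -8 -8 -9 -17
ROT     → -8 -9 -17 -8
OVER    → -8 -9 -17 -8 -17
MUL     → -8 -9 -17 136
POP     → -8 -9 -17
OVER    → -8 -9 -17 -9
ROT     → -8 -17 -9 -9
NEG     → -8 -17 -9 9
ADD     → -8 -17 0
ADD     → -8 -17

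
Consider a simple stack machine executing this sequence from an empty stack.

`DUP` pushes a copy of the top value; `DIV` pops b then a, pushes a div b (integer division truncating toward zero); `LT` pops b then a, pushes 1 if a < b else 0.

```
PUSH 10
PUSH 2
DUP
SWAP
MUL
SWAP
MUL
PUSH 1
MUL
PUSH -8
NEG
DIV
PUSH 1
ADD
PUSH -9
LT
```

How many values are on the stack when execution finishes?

1

PUSH 10  [10]
PUSH 2   [10, 2]
DUP      [10, 2, 2]
SWAP     [10, 2, 2]
MUL      [10, 4]
SWAP     [4, 10]
MUL      [40]
PUSH 1   [40, 1]
MUL      [40]
PUSH -8  [40, -8]
NEG      [40, 8]
DIV      [5]
PUSH 1   [5, 1]
ADD      [6]
PUSH -9  [6, -9]
LT       [0]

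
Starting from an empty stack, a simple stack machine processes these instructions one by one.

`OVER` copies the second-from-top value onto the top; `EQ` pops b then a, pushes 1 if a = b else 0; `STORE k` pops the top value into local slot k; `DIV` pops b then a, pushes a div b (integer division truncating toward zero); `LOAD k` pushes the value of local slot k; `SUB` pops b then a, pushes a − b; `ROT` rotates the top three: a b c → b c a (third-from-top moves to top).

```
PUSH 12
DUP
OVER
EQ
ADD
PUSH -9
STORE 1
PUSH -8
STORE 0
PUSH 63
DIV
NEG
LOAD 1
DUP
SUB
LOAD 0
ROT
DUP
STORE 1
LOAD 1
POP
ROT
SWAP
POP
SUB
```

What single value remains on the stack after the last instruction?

-8

PUSH 12 : 12
DUP     : 12 12
OVER    : 12 12 12
EQ      : 12 1
ADD     : 13
PUSH -9 : 13 -9
STORE 1 : 13
PUSH -8 : 13 -8
STORE 0 : 13
PUSH 63 : 13 63
DIV     : 0
NEG     : 0
LOAD 1  : 0 -9
DUP     : 0 -9 -9
SUB     : 0 0
LOAD 0  : 0 0 -8
ROT     : 0 -8 0
DUP     : 0 -8 0 0
STORE 1 : 0 -8 0
LOAD 1  : 0 -8 0 0
POP     : 0 -8 0
ROT     : -8 0 0
SWAP    : -8 0 0
POP     : -8 0
SUB     : -8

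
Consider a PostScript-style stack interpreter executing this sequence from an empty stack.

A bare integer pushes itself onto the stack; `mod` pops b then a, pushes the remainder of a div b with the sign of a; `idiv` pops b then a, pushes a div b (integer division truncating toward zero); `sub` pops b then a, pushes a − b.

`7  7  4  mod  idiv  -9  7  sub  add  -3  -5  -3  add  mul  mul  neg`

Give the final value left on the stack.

336

7     [7]
7     [7, 7]
4     [7, 7, 4]
mod   [7, 3]
idiv  [2]
-9    [2, -9]
7     [2, -9, 7]
sub   [2, -16]
add   [-14]
-3    [-14, -3]
-5    [-14, -3, -5]
-3    [-14, -3, -5, -3]
add   [-14, -3, -8]
mul   [-14, 24]
mul   [-336]
neg   [336]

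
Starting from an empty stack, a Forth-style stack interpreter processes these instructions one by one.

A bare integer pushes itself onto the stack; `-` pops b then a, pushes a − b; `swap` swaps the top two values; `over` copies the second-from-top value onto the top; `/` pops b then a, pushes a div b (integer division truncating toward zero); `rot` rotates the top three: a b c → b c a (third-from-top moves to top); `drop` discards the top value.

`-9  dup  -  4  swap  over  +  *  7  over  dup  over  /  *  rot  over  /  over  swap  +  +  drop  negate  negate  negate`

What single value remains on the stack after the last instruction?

-9     -> [-9]
dup    -> [-9, -9]
-      -> [0]
4      -> [0, 4]
swap   -> [4, 0]
over   -> [4, 0, 4]
+      -> [4, 4]
*      -> [16]
7      -> [16, 7]
over   -> [16, 7, 16]
dup    -> [16, 7, 16, 16]
over   -> [16, 7, 16, 16, 16]
/      -> [16, 7, 16, 1]
*      -> [16, 7, 16]
rot    -> [7, 16, 16]
over   -> [7, 16, 16, 16]
/      -> [7, 16, 1]
over   -> [7, 16, 1, 16]
swap   -> [7, 16, 16, 1]
+      -> [7, 16, 17]
+      -> [7, 33]
drop   -> [7]
negate -> [-7]
negate -> [7]
negate -> [-7]

-7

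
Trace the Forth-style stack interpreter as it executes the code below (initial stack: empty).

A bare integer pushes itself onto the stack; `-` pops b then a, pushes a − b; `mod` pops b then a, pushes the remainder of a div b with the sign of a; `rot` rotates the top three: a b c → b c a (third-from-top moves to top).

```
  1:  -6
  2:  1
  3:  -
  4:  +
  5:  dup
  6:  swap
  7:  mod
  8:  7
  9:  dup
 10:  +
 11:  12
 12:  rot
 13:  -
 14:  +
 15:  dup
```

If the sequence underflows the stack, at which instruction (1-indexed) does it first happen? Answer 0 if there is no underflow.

-6  -6
1   -6 1
-   -7
+  — needs 2 operands, stack has 1 → underflow

4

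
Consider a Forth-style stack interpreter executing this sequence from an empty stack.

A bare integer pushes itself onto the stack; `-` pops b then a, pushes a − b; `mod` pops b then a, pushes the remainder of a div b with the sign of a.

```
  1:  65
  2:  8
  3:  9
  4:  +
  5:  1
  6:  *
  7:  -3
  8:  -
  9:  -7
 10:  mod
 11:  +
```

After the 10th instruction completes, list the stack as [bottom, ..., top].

[65, 6]

65  -> 65
8   -> 65 8
9   -> 65 8 9
+   -> 65 17
1   -> 65 17 1
*   -> 65 17
-3  -> 65 17 -3
-   -> 65 20
-7  -> 65 20 -7
mod -> 65 6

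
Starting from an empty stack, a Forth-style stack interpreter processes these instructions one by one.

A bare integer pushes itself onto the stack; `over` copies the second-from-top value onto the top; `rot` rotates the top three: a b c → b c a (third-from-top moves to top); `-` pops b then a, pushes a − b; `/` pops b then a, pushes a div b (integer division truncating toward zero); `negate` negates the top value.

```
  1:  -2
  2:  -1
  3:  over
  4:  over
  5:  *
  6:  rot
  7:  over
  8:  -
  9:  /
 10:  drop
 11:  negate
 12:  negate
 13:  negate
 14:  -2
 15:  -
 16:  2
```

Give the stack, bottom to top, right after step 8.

[-1, 2, -4]

-2   → [-2]
-1   → [-2, -1]
over → [-2, -1, -2]
over → [-2, -1, -2, -1]
*    → [-2, -1, 2]
rot  → [-1, 2, -2]
over → [-1, 2, -2, 2]
-    → [-1, 2, -4]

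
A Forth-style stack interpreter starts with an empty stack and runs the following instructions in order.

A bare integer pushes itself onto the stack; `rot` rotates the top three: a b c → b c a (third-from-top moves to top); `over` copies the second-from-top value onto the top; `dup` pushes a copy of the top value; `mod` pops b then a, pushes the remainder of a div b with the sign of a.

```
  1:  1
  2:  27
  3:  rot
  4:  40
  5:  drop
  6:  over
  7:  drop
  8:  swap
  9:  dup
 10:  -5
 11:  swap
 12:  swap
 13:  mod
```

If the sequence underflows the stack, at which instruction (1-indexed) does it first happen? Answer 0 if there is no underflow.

3

1  → 1
27 → 1 27
rot  — needs 3 operands, stack has 2 → underflow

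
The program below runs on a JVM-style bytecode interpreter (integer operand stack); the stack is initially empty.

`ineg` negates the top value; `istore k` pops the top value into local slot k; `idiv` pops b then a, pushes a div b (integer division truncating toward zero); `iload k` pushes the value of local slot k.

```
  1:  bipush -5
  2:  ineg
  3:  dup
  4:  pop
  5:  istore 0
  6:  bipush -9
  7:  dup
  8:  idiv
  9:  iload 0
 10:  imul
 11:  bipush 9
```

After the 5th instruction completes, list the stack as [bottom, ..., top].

bipush -5 -> -5
ineg      -> 5
dup       -> 5 5
pop       -> 5
istore 0  -> (empty)

[]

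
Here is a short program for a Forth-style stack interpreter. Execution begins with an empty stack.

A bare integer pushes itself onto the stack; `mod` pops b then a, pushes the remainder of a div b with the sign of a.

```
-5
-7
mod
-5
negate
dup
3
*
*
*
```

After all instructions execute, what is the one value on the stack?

-375

-5      [-5]
-7      [-5, -7]
mod     [-5]
-5      [-5, -5]
negate  [-5, 5]
dup     [-5, 5, 5]
3       [-5, 5, 5, 3]
*       [-5, 5, 15]
*       [-5, 75]
*       [-375]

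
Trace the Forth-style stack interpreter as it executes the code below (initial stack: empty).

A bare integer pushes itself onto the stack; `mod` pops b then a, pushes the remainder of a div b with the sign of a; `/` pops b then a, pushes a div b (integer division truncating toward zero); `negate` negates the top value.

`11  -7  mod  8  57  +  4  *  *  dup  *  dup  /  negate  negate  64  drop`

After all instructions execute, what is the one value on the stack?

1

11     : 11
-7     : 11 -7
mod    : 4
8      : 4 8
57     : 4 8 57
+      : 4 65
4      : 4 65 4
*      : 4 260
*      : 1040
dup    : 1040 1040
*      : 1081600
dup    : 1081600 1081600
/      : 1
negate : -1
negate : 1
64     : 1 64
drop   : 1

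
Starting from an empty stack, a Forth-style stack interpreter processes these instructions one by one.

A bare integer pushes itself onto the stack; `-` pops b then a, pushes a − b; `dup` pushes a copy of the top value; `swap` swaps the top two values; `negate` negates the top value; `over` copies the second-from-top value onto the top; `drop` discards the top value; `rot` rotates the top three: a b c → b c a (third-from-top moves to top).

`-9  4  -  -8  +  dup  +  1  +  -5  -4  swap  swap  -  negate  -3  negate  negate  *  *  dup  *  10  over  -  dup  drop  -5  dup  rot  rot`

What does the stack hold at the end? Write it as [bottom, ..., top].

-9     → -9
4      → -9 4
-      → -13
-8     → -13 -8
+      → -21
dup    → -21 -21
+      → -42
1      → -42 1
+      → -41
-5     → -41 -5
-4     → -41 -5 -4
swap   → -41 -4 -5
swap   → -41 -5 -4
-      → -41 -1
negate → -41 1
-3     → -41 1 -3
negate → -41 1 3
negate → -41 1 -3
*      → -41 -3
*      → 123
dup    → 123 123
*      → 15129
10     → 15129 10
over   → 15129 10 15129
-      → 15129 -15119
dup    → 15129 -15119 -15119
drop   → 15129 -15119
-5     → 15129 -15119 -5
dup    → 15129 -15119 -5 -5
rot    → 15129 -5 -5 -15119
rot    → 15129 -5 -15119 -5

[15129, -5, -15119, -5]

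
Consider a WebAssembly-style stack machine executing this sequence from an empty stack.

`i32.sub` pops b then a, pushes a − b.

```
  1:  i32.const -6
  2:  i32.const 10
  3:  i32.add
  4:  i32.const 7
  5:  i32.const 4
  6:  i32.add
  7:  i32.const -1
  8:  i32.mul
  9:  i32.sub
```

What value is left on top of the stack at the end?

15

i32.const -6 -> [-6]
i32.const 10 -> [-6, 10]
i32.add      -> [4]
i32.const 7  -> [4, 7]
i32.const 4  -> [4, 7, 4]
i32.add      -> [4, 11]
i32.const -1 -> [4, 11, -1]
i32.mul      -> [4, -11]
i32.sub      -> [15]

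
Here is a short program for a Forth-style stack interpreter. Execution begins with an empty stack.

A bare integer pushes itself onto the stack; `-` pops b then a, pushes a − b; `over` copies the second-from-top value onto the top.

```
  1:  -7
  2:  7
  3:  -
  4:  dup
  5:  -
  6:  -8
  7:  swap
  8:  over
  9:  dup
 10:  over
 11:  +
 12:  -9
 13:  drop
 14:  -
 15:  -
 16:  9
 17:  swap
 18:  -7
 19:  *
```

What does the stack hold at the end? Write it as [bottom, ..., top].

[-8, 9, 56]

-7    -7
7     -7 7
-     -14
dup   -14 -14
-     0
-8    0 -8
swap  -8 0
over  -8 0 -8
dup   -8 0 -8 -8
over  -8 0 -8 -8 -8
+     -8 0 -8 -16
-9    -8 0 -8 -16 -9
drop  -8 0 -8 -16
-     -8 0 8
-     -8 -8
9     -8 -8 9
swap  -8 9 -8
-7    -8 9 -8 -7
*     -8 9 56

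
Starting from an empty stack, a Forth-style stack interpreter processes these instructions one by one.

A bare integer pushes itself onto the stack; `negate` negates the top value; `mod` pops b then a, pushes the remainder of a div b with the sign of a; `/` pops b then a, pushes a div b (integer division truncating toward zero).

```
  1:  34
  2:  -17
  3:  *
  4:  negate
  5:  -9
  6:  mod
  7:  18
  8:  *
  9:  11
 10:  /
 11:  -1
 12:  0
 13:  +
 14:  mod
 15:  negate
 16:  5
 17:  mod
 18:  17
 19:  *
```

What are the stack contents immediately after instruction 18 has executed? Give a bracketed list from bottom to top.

[0, 17]

34     : [34]
-17    : [34, -17]
*      : [-578]
negate : [578]
-9     : [578, -9]
mod    : [2]
18     : [2, 18]
*      : [36]
11     : [36, 11]
/      : [3]
-1     : [3, -1]
0      : [3, -1, 0]
+      : [3, -1]
mod    : [0]
negate : [0]
5      : [0, 5]
mod    : [0]
17     : [0, 17]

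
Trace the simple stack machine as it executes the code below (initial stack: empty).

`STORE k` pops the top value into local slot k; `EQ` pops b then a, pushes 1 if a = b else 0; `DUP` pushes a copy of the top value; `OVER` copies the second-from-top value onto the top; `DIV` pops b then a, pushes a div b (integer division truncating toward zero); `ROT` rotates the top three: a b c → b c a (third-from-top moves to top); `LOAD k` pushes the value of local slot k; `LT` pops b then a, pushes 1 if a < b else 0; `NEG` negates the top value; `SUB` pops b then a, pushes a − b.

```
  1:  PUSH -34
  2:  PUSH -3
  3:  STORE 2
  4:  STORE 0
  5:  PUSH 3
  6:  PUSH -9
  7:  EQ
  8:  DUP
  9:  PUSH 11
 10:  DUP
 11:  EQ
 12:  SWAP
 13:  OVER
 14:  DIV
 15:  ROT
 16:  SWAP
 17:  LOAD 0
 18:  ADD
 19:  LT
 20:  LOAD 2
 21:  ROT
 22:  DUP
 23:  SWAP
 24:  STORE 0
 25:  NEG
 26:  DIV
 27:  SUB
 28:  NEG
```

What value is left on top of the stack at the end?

PUSH -34 → [-34]
PUSH -3  → [-34, -3]
STORE 2  → [-34]
STORE 0  → []
PUSH 3   → [3]
PUSH -9  → [3, -9]
EQ       → [0]
DUP      → [0, 0]
PUSH 11  → [0, 0, 11]
DUP      → [0, 0, 11, 11]
EQ       → [0, 0, 1]
SWAP     → [0, 1, 0]
OVER     → [0, 1, 0, 1]
DIV      → [0, 1, 0]
ROT      → [1, 0, 0]
SWAP     → [1, 0, 0]
LOAD 0   → [1, 0, 0, -34]
ADD      → [1, 0, -34]
LT       → [1, 0]
LOAD 2   → [1, 0, -3]
ROT      → [0, -3, 1]
DUP      → [0, -3, 1, 1]
SWAP     → [0, -3, 1, 1]
STORE 0  → [0, -3, 1]
NEG      → [0, -3, -1]
DIV      → [0, 3]
SUB      → [-3]
NEG      → [3]

3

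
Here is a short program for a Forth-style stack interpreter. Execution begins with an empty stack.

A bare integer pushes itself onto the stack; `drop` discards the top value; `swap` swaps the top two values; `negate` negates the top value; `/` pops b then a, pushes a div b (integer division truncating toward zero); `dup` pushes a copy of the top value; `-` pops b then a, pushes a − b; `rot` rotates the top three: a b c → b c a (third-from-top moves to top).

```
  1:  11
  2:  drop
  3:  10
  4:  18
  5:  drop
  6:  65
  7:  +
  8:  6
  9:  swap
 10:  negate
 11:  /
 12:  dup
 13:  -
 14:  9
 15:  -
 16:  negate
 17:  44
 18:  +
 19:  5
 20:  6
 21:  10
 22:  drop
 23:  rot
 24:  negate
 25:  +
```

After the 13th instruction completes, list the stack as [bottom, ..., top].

[0]

11     : 11
drop   : (empty)
10     : 10
18     : 10 18
drop   : 10
65     : 10 65
+      : 75
6      : 75 6
swap   : 6 75
negate : 6 -75
/      : 0
dup    : 0 0
-      : 0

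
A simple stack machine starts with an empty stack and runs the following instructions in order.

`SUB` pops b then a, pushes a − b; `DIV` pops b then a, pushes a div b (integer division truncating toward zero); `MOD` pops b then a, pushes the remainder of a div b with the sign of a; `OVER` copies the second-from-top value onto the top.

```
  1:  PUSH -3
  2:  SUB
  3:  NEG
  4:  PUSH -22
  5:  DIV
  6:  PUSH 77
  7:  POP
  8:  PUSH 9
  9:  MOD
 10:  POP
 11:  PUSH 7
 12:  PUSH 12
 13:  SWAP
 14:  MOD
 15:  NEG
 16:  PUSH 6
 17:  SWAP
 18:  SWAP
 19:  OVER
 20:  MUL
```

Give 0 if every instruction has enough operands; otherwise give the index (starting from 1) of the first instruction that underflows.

2

PUSH -3  -3
SUB  — needs 2 operands, stack has 1 → underflow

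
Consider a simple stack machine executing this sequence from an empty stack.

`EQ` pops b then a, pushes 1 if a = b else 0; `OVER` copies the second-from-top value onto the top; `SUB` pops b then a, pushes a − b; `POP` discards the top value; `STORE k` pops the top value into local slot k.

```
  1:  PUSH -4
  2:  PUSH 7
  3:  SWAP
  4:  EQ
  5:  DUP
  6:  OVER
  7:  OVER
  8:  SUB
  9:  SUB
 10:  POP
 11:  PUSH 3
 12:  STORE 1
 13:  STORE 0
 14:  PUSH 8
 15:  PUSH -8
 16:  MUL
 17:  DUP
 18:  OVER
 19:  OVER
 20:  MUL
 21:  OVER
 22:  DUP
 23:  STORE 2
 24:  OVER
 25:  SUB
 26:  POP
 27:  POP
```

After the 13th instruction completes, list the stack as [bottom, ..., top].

[]

PUSH -4 -> -4
PUSH 7  -> -4 7
SWAP    -> 7 -4
EQ      -> 0
DUP     -> 0 0
OVER    -> 0 0 0
OVER    -> 0 0 0 0
SUB     -> 0 0 0
SUB     -> 0 0
POP     -> 0
PUSH 3  -> 0 3
STORE 1 -> 0
STORE 0 -> (empty)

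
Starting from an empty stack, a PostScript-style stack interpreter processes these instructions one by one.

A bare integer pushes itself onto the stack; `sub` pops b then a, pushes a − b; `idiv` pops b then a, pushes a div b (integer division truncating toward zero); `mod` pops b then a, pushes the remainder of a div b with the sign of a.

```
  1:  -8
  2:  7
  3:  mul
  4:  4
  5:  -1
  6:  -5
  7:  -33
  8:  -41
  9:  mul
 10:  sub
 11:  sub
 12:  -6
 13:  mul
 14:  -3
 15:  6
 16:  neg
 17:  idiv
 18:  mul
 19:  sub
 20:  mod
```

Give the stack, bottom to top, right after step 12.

[-56, 4, 1357, -6]

-8  -> -8
7   -> -8 7
mul -> -56
4   -> -56 4
-1  -> -56 4 -1
-5  -> -56 4 -1 -5
-33 -> -56 4 -1 -5 -33
-41 -> -56 4 -1 -5 -33 -41
mul -> -56 4 -1 -5 1353
sub -> -56 4 -1 -1358
sub -> -56 4 1357
-6  -> -56 4 1357 -6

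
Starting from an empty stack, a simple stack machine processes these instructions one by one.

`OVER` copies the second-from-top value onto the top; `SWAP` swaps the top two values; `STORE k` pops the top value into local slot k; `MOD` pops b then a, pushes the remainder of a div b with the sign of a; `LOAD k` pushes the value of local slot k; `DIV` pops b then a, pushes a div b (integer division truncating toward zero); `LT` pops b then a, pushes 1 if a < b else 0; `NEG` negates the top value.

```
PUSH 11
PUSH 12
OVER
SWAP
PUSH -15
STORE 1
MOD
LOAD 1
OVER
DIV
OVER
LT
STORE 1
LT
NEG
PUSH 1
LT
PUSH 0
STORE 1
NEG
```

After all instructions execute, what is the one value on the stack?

PUSH 11  -> 11
PUSH 12  -> 11 12
OVER     -> 11 12 11
SWAP     -> 11 11 12
PUSH -15 -> 11 11 12 -15
STORE 1  -> 11 11 12
MOD      -> 11 11
LOAD 1   -> 11 11 -15
OVER     -> 11 11 -15 11
DIV      -> 11 11 -1
OVER     -> 11 11 -1 11
LT       -> 11 11 1
STORE 1  -> 11 11
LT       -> 0
NEG      -> 0
PUSH 1   -> 0 1
LT       -> 1
PUSH 0   -> 1 0
STORE 1  -> 1
NEG      -> -1

-1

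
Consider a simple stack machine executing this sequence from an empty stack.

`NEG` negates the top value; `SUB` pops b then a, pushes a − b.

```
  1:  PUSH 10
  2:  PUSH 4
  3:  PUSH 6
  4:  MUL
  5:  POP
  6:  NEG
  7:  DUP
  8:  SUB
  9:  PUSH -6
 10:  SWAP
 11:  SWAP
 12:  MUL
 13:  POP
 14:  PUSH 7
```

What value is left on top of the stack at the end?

7

PUSH 10 : [10]
PUSH 4  : [10, 4]
PUSH 6  : [10, 4, 6]
MUL     : [10, 24]
POP     : [10]
NEG     : [-10]
DUP     : [-10, -10]
SUB     : [0]
PUSH -6 : [0, -6]
SWAP    : [-6, 0]
SWAP    : [0, -6]
MUL     : [0]
POP     : []
PUSH 7  : [7]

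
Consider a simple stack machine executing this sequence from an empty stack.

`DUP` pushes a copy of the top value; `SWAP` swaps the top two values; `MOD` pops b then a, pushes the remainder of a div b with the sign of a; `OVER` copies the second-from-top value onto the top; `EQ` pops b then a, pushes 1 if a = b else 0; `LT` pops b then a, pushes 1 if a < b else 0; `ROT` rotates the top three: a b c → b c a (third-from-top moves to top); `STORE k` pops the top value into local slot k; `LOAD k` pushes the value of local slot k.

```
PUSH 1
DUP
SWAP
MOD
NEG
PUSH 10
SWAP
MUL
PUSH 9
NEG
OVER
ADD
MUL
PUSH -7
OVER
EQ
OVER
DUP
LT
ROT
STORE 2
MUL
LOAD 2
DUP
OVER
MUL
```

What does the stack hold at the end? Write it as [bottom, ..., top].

PUSH 1  → 1
DUP     → 1 1
SWAP    → 1 1
MOD     → 0
NEG     → 0
PUSH 10 → 0 10
SWAP    → 10 0
MUL     → 0
PUSH 9  → 0 9
NEG     → 0 -9
OVER    → 0 -9 0
ADD     → 0 -9
MUL     → 0
PUSH -7 → 0 -7
OVER    → 0 -7 0
EQ      → 0 0
OVER    → 0 0 0
DUP     → 0 0 0 0
LT      → 0 0 0
ROT     → 0 0 0
STORE 2 → 0 0
MUL     → 0
LOAD 2  → 0 0
DUP     → 0 0 0
OVER    → 0 0 0 0
MUL     → 0 0 0

[0, 0, 0]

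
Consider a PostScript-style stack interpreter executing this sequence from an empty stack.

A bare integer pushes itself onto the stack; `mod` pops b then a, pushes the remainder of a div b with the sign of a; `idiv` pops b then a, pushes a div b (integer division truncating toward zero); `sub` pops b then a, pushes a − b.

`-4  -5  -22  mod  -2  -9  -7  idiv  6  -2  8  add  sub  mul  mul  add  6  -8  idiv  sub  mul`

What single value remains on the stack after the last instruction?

20

-4   -> [-4]
-5   -> [-4, -5]
-22  -> [-4, -5, -22]
mod  -> [-4, -5]
-2   -> [-4, -5, -2]
-9   -> [-4, -5, -2, -9]
-7   -> [-4, -5, -2, -9, -7]
idiv -> [-4, -5, -2, 1]
6    -> [-4, -5, -2, 1, 6]
-2   -> [-4, -5, -2, 1, 6, -2]
8    -> [-4, -5, -2, 1, 6, -2, 8]
add  -> [-4, -5, -2, 1, 6, 6]
sub  -> [-4, -5, -2, 1, 0]
mul  -> [-4, -5, -2, 0]
mul  -> [-4, -5, 0]
add  -> [-4, -5]
6    -> [-4, -5, 6]
-8   -> [-4, -5, 6, -8]
idiv -> [-4, -5, 0]
sub  -> [-4, -5]
mul  -> [20]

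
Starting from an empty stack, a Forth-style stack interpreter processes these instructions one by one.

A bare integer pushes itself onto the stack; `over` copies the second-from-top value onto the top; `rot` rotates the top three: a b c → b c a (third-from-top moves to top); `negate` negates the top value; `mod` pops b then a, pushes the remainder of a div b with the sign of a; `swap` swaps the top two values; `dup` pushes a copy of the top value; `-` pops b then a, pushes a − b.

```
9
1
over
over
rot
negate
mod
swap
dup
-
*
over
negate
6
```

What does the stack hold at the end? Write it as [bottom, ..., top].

[9, 0, -9, 6]

9      : 9
1      : 9 1
over   : 9 1 9
over   : 9 1 9 1
rot    : 9 9 1 1
negate : 9 9 1 -1
mod    : 9 9 0
swap   : 9 0 9
dup    : 9 0 9 9
-      : 9 0 0
*      : 9 0
over   : 9 0 9
negate : 9 0 -9
6      : 9 0 -9 6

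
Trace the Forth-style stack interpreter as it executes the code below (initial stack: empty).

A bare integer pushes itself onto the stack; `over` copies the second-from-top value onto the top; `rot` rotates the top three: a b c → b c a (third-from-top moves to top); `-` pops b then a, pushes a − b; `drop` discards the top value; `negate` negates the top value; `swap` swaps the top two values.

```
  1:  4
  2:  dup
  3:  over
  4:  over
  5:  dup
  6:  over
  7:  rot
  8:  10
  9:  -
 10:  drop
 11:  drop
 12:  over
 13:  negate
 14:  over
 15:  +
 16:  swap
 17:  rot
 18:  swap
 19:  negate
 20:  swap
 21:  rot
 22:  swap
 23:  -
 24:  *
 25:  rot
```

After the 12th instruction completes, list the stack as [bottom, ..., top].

[4, 4, 4, 4, 4]

4    → [4]
dup  → [4, 4]
over → [4, 4, 4]
over → [4, 4, 4, 4]
dup  → [4, 4, 4, 4, 4]
over → [4, 4, 4, 4, 4, 4]
rot  → [4, 4, 4, 4, 4, 4]
10   → [4, 4, 4, 4, 4, 4, 10]
-    → [4, 4, 4, 4, 4, -6]
drop → [4, 4, 4, 4, 4]
drop → [4, 4, 4, 4]
over → [4, 4, 4, 4, 4]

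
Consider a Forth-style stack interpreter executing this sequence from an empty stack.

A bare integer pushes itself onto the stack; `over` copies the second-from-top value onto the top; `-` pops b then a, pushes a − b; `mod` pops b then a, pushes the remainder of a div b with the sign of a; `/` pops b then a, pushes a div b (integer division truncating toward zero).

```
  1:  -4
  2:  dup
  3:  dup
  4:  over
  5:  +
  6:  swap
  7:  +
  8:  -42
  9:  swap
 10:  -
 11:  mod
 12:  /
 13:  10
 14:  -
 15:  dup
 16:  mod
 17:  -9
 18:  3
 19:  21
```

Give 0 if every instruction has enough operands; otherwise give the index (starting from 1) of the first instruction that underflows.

12

-4    -4
dup   -4 -4
dup   -4 -4 -4
over  -4 -4 -4 -4
+     -4 -4 -8
swap  -4 -8 -4
+     -4 -12
-42   -4 -12 -42
swap  -4 -42 -12
-     -4 -30
mod   -4
/  — needs 2 operands, stack has 1 → underflow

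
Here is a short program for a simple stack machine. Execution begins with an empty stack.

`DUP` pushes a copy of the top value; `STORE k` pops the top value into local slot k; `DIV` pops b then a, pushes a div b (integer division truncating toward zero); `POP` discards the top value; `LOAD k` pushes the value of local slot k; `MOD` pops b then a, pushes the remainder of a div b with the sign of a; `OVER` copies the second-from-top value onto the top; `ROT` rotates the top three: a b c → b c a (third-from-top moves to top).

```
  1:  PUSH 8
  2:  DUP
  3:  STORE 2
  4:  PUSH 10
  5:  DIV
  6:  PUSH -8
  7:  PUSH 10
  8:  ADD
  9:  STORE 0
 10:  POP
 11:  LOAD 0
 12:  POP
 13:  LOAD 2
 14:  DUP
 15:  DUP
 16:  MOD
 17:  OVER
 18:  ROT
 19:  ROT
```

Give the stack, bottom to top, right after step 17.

[8, 0, 8]

PUSH 8  -> [8]
DUP     -> [8, 8]
STORE 2 -> [8]
PUSH 10 -> [8, 10]
DIV     -> [0]
PUSH -8 -> [0, -8]
PUSH 10 -> [0, -8, 10]
ADD     -> [0, 2]
STORE 0 -> [0]
POP     -> []
LOAD 0  -> [2]
POP     -> []
LOAD 2  -> [8]
DUP     -> [8, 8]
DUP     -> [8, 8, 8]
MOD     -> [8, 0]
OVER    -> [8, 0, 8]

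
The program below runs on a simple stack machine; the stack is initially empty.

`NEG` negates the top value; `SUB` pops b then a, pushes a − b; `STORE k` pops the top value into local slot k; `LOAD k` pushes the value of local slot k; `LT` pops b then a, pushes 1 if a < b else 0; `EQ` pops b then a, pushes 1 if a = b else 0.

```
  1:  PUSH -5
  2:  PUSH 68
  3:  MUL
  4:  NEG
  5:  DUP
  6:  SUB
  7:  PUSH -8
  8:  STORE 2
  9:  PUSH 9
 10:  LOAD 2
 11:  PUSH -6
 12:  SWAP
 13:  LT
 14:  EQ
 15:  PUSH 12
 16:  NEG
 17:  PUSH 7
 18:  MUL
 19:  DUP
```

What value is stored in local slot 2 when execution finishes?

PUSH -5 → -5
PUSH 68 → -5 68
MUL     → -340
NEG     → 340
DUP     → 340 340
SUB     → 0
PUSH -8 → 0 -8
STORE 2 → 0
PUSH 9  → 0 9
LOAD 2  → 0 9 -8
PUSH -6 → 0 9 -8 -6
SWAP    → 0 9 -6 -8
LT      → 0 9 0
EQ      → 0 0
PUSH 12 → 0 0 12
NEG     → 0 0 -12
PUSH 7  → 0 0 -12 7
MUL     → 0 0 -84
DUP     → 0 0 -84 -84

-8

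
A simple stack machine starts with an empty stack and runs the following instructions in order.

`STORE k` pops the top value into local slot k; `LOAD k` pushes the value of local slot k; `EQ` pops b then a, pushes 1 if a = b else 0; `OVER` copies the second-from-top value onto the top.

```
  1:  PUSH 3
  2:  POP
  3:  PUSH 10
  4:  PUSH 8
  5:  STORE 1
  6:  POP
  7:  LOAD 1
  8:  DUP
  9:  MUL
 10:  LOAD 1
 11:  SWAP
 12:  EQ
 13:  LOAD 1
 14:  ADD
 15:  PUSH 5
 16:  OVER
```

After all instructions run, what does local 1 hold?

8

PUSH 3  : [3]
POP     : []
PUSH 10 : [10]
PUSH 8  : [10, 8]
STORE 1 : [10]
POP     : []
LOAD 1  : [8]
DUP     : [8, 8]
MUL     : [64]
LOAD 1  : [64, 8]
SWAP    : [8, 64]
EQ      : [0]
LOAD 1  : [0, 8]
ADD     : [8]
PUSH 5  : [8, 5]
OVER    : [8, 5, 8]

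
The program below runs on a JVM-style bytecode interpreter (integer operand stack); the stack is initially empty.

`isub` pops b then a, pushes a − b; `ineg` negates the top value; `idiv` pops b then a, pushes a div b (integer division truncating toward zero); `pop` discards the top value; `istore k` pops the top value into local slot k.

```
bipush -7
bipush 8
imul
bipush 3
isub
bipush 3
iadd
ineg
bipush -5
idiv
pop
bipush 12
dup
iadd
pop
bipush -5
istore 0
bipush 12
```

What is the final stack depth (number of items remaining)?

bipush -7 → -7
bipush 8  → -7 8
imul      → -56
bipush 3  → -56 3
isub      → -59
bipush 3  → -59 3
iadd      → -56
ineg      → 56
bipush -5 → 56 -5
idiv      → -11
pop       → (empty)
bipush 12 → 12
dup       → 12 12
iadd      → 24
pop       → (empty)
bipush -5 → -5
istore 0  → (empty)
bipush 12 → 12

1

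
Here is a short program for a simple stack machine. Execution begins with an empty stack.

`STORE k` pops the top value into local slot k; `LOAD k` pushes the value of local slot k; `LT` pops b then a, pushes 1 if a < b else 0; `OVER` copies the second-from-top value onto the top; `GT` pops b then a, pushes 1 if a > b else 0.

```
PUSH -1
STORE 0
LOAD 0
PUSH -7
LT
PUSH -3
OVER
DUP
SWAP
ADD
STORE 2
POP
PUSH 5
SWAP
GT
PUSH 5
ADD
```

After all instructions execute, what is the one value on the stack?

PUSH -1 -> -1
STORE 0 -> (empty)
LOAD 0  -> -1
PUSH -7 -> -1 -7
LT      -> 0
PUSH -3 -> 0 -3
OVER    -> 0 -3 0
DUP     -> 0 -3 0 0
SWAP    -> 0 -3 0 0
ADD     -> 0 -3 0
STORE 2 -> 0 -3
POP     -> 0
PUSH 5  -> 0 5
SWAP    -> 5 0
GT      -> 1
PUSH 5  -> 1 5
ADD     -> 6

6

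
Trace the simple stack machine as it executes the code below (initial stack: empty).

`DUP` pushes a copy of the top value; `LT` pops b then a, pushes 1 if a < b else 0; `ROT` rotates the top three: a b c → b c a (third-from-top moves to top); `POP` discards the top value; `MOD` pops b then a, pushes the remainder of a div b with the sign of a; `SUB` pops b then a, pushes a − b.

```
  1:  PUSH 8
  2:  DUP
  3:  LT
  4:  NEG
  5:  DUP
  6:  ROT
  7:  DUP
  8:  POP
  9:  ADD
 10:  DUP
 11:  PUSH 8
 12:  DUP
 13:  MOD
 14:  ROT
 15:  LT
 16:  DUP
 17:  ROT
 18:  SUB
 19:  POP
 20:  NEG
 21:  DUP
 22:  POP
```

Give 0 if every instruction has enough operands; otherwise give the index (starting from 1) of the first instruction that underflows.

PUSH 8 : 8
DUP    : 8 8
LT     : 0
NEG    : 0
DUP    : 0 0
ROT  — needs 3 operands, stack has 2 → underflow

6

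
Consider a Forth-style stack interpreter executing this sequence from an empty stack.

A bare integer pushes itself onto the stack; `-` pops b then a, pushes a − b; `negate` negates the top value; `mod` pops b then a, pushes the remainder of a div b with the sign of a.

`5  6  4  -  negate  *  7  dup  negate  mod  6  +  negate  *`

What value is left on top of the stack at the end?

60

5      -> [5]
6      -> [5, 6]
4      -> [5, 6, 4]
-      -> [5, 2]
negate -> [5, -2]
*      -> [-10]
7      -> [-10, 7]
dup    -> [-10, 7, 7]
negate -> [-10, 7, -7]
mod    -> [-10, 0]
6      -> [-10, 0, 6]
+      -> [-10, 6]
negate -> [-10, -6]
*      -> [60]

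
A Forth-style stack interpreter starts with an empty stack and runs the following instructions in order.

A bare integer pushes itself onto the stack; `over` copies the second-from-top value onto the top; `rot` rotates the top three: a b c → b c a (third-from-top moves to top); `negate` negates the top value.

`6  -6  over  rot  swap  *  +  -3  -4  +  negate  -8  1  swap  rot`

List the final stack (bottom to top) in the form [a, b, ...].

[30, 1, -8, 7]

6      → 6
-6     → 6 -6
over   → 6 -6 6
rot    → -6 6 6
swap   → -6 6 6
*      → -6 36
+      → 30
-3     → 30 -3
-4     → 30 -3 -4
+      → 30 -7
negate → 30 7
-8     → 30 7 -8
1      → 30 7 -8 1
swap   → 30 7 1 -8
rot    → 30 1 -8 7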